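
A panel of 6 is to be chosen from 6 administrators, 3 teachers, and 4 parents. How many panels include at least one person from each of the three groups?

Unrestricted: C(13,6) = 1716 ways to pick any 6 of the 13.
Selections missing a whole group: no administrators → C(7,6) = 7; no teachers → C(10,6) = 210; no parents → C(9,6) = 84.
Add back selections omitting two groups (i.e. drawn from a single group): C(6,6) + C(3,6) + C(4,6) = 1.
By inclusion–exclusion: 1716 − 301 + 1 = 1416.

1416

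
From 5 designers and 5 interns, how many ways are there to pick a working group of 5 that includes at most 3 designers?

226

Split by how many designers are chosen (0 through 3).
Sum: C(5,0)·C(5,5) + C(5,1)·C(5,4) + C(5,2)·C(5,3) + C(5,3)·C(5,2) = 1 + 25 + 100 + 100 = 226.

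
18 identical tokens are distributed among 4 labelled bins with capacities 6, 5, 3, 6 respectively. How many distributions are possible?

10

By stars and bars, unrestricted non-negative solutions to x_1+…+x_4 = 18 number C(18+3,3) = 1330.
Subtract solutions that violate a single cap (substitute x_i' = x_i − (cap_i+1)): x_1 ≥ 7 gives C(14,3) = 364; x_2 ≥ 6 gives C(15,3) = 455; x_3 ≥ 4 gives C(17,3) = 680; x_4 ≥ 7 gives C(14,3) = 364. Together 1863.
Add back pairs where two caps are both exceeded: 56 + 120 + 35 + 165 + 56 + 120 = 552.
Subtract triples: 4 + 0 + 1 + 4 = 9.
By inclusion–exclusion the count is 1330 − 1863 + 552 − 9 = 10.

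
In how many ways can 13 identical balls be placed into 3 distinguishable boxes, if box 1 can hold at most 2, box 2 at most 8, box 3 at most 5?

By stars and bars, unrestricted non-negative solutions to x_1+…+x_3 = 13 number C(13+2,2) = 105.
Subtract solutions that violate a single cap (substitute x_i' = x_i − (cap_i+1)): x_1 ≥ 3 gives C(12,2) = 66; x_2 ≥ 9 gives C(6,2) = 15; x_3 ≥ 6 gives C(9,2) = 36. Together 117.
Add back pairs where two caps are both exceeded: 3 + 15 + 0 = 18.
By inclusion–exclusion the count is 105 − 117 + 18 = 6.

6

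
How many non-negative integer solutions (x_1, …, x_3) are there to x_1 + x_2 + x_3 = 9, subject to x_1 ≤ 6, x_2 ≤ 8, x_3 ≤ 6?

42

Without the upper bounds there are C(11,2) = 55 ways to split 9 among 3 variables.
Subtract solutions that violate a single cap (substitute x_i' = x_i − (cap_i+1)): x_1 ≥ 7 gives C(4,2) = 6; x_2 ≥ 9 gives C(2,2) = 1; x_3 ≥ 7 gives C(4,2) = 6. Together 13.
No two caps can be exceeded simultaneously, so the pair terms are all 0.
By inclusion–exclusion the count is 55 − 13 + 0 = 42.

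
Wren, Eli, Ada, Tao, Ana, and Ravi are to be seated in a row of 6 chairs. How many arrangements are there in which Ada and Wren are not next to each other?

There are 6! = 720 arrangements in all. If Ada and Wren are adjacent, merging them into one block gives 2·(5)! = 240 arrangements.
So 720 − 240 = 480 arrangements keep them apart.

480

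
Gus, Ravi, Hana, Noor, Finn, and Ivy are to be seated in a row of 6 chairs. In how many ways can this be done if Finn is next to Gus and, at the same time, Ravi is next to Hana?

Treat {Finn,Gus} as one block (2 orders) and {Ravi,Hana} as another (2 orders).
That leaves 4 units to arrange: 2 × 2 × 4! = 4 × 24 = 96.

96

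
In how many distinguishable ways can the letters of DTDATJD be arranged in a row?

DTDATJD has 7 letters with D appearing 3 times and T appearing twice.
So there are 7! / (3!·2!) = 420 distinguishable arrangements.

420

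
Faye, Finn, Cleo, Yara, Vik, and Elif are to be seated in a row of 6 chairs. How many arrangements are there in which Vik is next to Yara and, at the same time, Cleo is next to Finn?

96

Treat {Vik,Yara} as one block (2 orders) and {Cleo,Finn} as another (2 orders).
That leaves 4 units to arrange: 2 × 2 × 4! = 4 × 24 = 96.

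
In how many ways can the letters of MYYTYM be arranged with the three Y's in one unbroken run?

12

Treat the 3 copies of Y as a single block. The multiset to arrange is then {YYY, M, M, T}, 4 items in all.
That gives (4)!/(2!) = 12 arrangements.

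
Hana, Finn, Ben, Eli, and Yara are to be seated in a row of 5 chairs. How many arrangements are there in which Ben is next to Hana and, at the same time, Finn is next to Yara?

Treat {Ben,Hana} as one block (2 orders) and {Finn,Yara} as another (2 orders).
That leaves 3 units to arrange: 2 × 2 × 3! = 4 × 6 = 24.

24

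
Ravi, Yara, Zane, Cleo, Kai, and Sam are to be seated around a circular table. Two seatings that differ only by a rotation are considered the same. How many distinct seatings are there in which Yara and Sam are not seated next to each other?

All circular seatings of 6 people number (5)! = 120.
Seatings with Yara beside Sam: treat them as a block with 2 internal orders, giving 2 × (4)! = 48.
Subtracting, 120 − 48 = 72.

72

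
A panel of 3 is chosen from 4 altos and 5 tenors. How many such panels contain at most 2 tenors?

Split by how many tenors are chosen (0 through 2).
Sum: C(5,0)·C(4,3) + C(5,1)·C(4,2) + C(5,2)·C(4,1) = 4 + 30 + 40 = 74.

74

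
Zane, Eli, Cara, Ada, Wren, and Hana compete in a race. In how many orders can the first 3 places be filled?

This is an ordered selection of 3 from 6: P(6,3).
That gives 6 × 5 × 4 = 120.

120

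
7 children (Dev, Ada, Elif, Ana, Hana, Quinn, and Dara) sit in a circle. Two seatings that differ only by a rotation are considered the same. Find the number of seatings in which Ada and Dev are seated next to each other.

240

Treat {Ada, Dev} as one unit (2 internal orders) and seat the resulting 6 units around the table: (5)! circular arrangements.
So 2 × (5)! = 2 × 120 = 240.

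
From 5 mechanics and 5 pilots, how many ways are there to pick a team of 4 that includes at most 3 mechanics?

Split by how many mechanics are chosen (0 through 3).
Sum: C(5,0)·C(5,4) + C(5,1)·C(5,3) + C(5,2)·C(5,2) + C(5,3)·C(5,1) = 5 + 50 + 100 + 50 = 205.

205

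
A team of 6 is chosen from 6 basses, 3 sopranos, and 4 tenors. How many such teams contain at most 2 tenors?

1344

Split by how many tenors are chosen (0 through 2).
Sum: C(4,0)·C(9,6) + C(4,1)·C(9,5) + C(4,2)·C(9,4) = 84 + 504 + 756 = 1344.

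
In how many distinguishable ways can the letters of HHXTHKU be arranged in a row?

840

HHXTHKU has 7 letters with H appearing 3 times.
So there are 7! / (3!) = 840 distinguishable arrangements.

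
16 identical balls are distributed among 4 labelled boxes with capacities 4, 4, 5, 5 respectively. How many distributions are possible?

10

Ignoring the caps, the number of non-negative solutions to x_1+…+x_4 = 16 is C(19,3) = 969.
Subtract solutions that violate a single cap (substitute x_i' = x_i − (cap_i+1)): x_1 ≥ 5 gives C(14,3) = 364; x_2 ≥ 5 gives C(14,3) = 364; x_3 ≥ 6 gives C(13,3) = 286; x_4 ≥ 6 gives C(13,3) = 286. Together 1300.
Add back pairs where two caps are both exceeded: 84 + 56 + 56 + 56 + 56 + 35 = 343.
Subtract triples: 1 + 1 + 0 + 0 = 2.
By inclusion–exclusion the count is 969 − 1300 + 343 − 2 = 10.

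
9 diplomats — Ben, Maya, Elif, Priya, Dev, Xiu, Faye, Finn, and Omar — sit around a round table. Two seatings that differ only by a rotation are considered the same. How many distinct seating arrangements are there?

Seat Ben anywhere (absorbing the rotational symmetry), then permute the other 8: (8)! = 40320.

40320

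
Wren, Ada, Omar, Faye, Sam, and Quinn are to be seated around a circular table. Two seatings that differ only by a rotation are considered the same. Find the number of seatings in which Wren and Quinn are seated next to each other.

48

Treat {Wren, Quinn} as one unit (2 internal orders) and seat the resulting 5 units around the table: (4)! circular arrangements.
So 2 × (4)! = 2 × 24 = 48.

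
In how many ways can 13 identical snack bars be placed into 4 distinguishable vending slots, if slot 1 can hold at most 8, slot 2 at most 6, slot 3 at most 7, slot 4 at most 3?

180

By stars and bars, unrestricted non-negative solutions to x_1+…+x_4 = 13 number C(13+3,3) = 560.
Subtract solutions that violate a single cap (substitute x_i' = x_i − (cap_i+1)): x_1 ≥ 9 gives C(7,3) = 35; x_2 ≥ 7 gives C(9,3) = 84; x_3 ≥ 8 gives C(8,3) = 56; x_4 ≥ 4 gives C(12,3) = 220. Together 395.
Add back pairs where two caps are both exceeded: 0 + 0 + 1 + 0 + 10 + 4 = 15.
By inclusion–exclusion the count is 560 − 395 + 15 = 180.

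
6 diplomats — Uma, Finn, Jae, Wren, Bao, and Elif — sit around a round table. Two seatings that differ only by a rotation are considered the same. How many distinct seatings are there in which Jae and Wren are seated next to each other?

48

Glue Jae and Wren into a block (2 internal orders). Seating 5 units around a circle gives (4)! arrangements.
So 2 × (4)! = 2 × 24 = 48.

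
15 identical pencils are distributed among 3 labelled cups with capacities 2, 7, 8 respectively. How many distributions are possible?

6

Without the upper bounds there are C(17,2) = 136 ways to split 15 among 3 cups.
Subtract solutions that violate a single cap (substitute x_i' = x_i − (cap_i+1)): x_1 ≥ 3 gives C(14,2) = 91; x_2 ≥ 8 gives C(9,2) = 36; x_3 ≥ 9 gives C(8,2) = 28. Together 155.
Add back pairs where two caps are both exceeded: 15 + 10 + 0 = 25.
By inclusion–exclusion the count is 136 − 155 + 25 = 6.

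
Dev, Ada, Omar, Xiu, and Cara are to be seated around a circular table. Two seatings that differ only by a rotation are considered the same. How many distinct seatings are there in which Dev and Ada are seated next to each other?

12

Treat {Dev, Ada} as one unit (2 internal orders) and seat the resulting 4 units around the table: (3)! circular arrangements.
So 2 × (3)! = 2 × 6 = 12.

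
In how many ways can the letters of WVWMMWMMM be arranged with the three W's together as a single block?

42

Treat the 3 copies of W as a single block. The multiset to arrange is then {WWW, M, M, M, M, M, V}, 7 items in all.
That gives (7)!/(5!) = 42 arrangements.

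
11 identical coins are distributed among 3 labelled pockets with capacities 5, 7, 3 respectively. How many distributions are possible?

By stars and bars, unrestricted non-negative solutions to x_1+…+x_3 = 11 number C(11+2,2) = 78.
Subtract solutions that violate a single cap (substitute x_i' = x_i − (cap_i+1)): x_1 ≥ 6 gives C(7,2) = 21; x_2 ≥ 8 gives C(5,2) = 10; x_3 ≥ 4 gives C(9,2) = 36. Together 67.
Add back pairs where two caps are both exceeded: 0 + 3 + 0 = 3.
By inclusion–exclusion the count is 78 − 67 + 3 = 14.

14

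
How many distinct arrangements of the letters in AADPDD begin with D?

Fix D in the first position and arrange the remaining 5 letters.
Those 5 letters have A appearing twice and D appearing twice, giving (5)!/(2!·2!) = 30.

30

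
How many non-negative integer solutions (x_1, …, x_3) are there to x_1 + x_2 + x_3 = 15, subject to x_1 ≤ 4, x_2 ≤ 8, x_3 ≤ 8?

20

Ignoring the caps, the number of non-negative solutions to x_1+…+x_3 = 15 is C(17,2) = 136.
Subtract solutions that violate a single cap (substitute x_i' = x_i − (cap_i+1)): x_1 ≥ 5 gives C(12,2) = 66; x_2 ≥ 9 gives C(8,2) = 28; x_3 ≥ 9 gives C(8,2) = 28. Together 122.
Add back pairs where two caps are both exceeded: 3 + 3 + 0 = 6.
By inclusion–exclusion the count is 136 − 122 + 6 = 20.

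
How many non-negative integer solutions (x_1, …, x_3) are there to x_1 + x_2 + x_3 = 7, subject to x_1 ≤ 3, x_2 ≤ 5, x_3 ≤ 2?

Ignoring the caps, the number of non-negative solutions to x_1+…+x_3 = 7 is C(9,2) = 36.
Subtract solutions that violate a single cap (substitute x_i' = x_i − (cap_i+1)): x_1 ≥ 4 gives C(5,2) = 10; x_2 ≥ 6 gives C(3,2) = 3; x_3 ≥ 3 gives C(6,2) = 15. Together 28.
Add back pairs where two caps are both exceeded: 0 + 1 + 0 = 1.
By inclusion–exclusion the count is 36 − 28 + 1 = 9.

9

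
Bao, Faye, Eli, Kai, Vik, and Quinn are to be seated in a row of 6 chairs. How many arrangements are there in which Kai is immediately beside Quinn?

240

Treat {Kai, Quinn} as a single unit. There are 5 units to order, and the pair itself can be ordered 2 ways.
So the count is 2·(5)! = 240.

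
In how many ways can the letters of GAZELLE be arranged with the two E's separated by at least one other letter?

900

Total arrangements of GAZELLE: 7!/(2!·2!) = 1260.
If the two E's are adjacent, glue them into one block, leaving 6 items to arrange: (6)!/(2!) = 360 ways.
Subtracting, 1260 − 360 = 900 arrangements keep the E's apart.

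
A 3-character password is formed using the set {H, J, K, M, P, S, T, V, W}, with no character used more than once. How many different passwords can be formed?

504

This is a permutation of 3 out of 9: P(9,3) = 9!/6!.
9 × 8 × 7 = 504.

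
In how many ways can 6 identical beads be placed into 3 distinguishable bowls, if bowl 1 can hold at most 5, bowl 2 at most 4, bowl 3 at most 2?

14

Ignoring the caps, the number of non-negative solutions to x_1+…+x_3 = 6 is C(8,2) = 28.
Subtract solutions that violate a single cap (substitute x_i' = x_i − (cap_i+1)): x_1 ≥ 6 gives C(2,2) = 1; x_2 ≥ 5 gives C(3,2) = 3; x_3 ≥ 3 gives C(5,2) = 10. Together 14.
No two caps can be exceeded simultaneously, so the pair terms are all 0.
By inclusion–exclusion the count is 28 − 14 + 0 = 14.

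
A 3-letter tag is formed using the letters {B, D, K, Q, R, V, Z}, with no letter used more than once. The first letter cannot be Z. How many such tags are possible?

180

The first letter has 7−1 = 6 choices (anything except Z).
The remaining 2 letters are filled from the other 6 symbols without repetition: 6 × 5 = 30.
Total: 6 × 30 = 180.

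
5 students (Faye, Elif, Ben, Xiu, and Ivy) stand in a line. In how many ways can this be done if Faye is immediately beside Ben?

Place the 3 others and the Faye-Ben pair as 4 objects in a line; the pair has 2 internal arrangements.
That gives 2 × 4! = 2 × 24 = 48.

48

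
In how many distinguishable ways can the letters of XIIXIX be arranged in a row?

20

Letter multiplicities in XIIXIX: I×3, X×3.
So there are 6! / (3!·3!) = 20 distinguishable arrangements.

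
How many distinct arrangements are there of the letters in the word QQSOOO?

60

Letter multiplicities in QQSOOO: O×3, Q×2, S×1.
Dividing 6! = 720 by 3!·2! = 12 for the repeated letters gives 60.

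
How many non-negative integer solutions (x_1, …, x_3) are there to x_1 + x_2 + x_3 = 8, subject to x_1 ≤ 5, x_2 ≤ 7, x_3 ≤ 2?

17

Without the upper bounds there are C(10,2) = 45 ways to split 8 among 3 variables.
Subtract solutions that violate a single cap (substitute x_i' = x_i − (cap_i+1)): x_1 ≥ 6 gives C(4,2) = 6; x_2 ≥ 8 gives C(2,2) = 1; x_3 ≥ 3 gives C(7,2) = 21. Together 28.
No two caps can be exceeded simultaneously, so the pair terms are all 0.
By inclusion–exclusion the count is 45 − 28 + 0 = 17.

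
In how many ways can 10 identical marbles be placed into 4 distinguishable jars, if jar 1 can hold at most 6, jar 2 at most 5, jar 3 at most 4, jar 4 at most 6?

155

Ignoring the caps, the number of non-negative solutions to x_1+…+x_4 = 10 is C(13,3) = 286.
Subtract solutions that violate a single cap (substitute x_i' = x_i − (cap_i+1)): x_1 ≥ 7 gives C(6,3) = 20; x_2 ≥ 6 gives C(7,3) = 35; x_3 ≥ 5 gives C(8,3) = 56; x_4 ≥ 7 gives C(6,3) = 20. Together 131.
No two caps can be exceeded simultaneously, so the pair terms are all 0.
By inclusion–exclusion the count is 286 − 131 + 0 = 155.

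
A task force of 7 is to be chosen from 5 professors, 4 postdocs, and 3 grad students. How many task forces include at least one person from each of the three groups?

With no constraint there are C(12,7) = 792 possible selections.
Selections missing a whole group: no professors → C(7,7) = 1; no postdocs → C(8,7) = 8; no grad students → C(9,7) = 36.
Add back selections omitting two groups (i.e. drawn from a single group): C(5,7) + C(4,7) + C(3,7) = 0.
By inclusion–exclusion: 792 − 45 + 0 = 747.

747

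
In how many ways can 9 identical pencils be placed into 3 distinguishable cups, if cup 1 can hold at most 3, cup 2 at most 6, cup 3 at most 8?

27

Ignoring the caps, the number of non-negative solutions to x_1+…+x_3 = 9 is C(11,2) = 55.
Subtract solutions that violate a single cap (substitute x_i' = x_i − (cap_i+1)): x_1 ≥ 4 gives C(7,2) = 21; x_2 ≥ 7 gives C(4,2) = 6; x_3 ≥ 9 gives C(2,2) = 1. Together 28.
No two caps can be exceeded simultaneously, so the pair terms are all 0.
By inclusion–exclusion the count is 55 − 28 + 0 = 27.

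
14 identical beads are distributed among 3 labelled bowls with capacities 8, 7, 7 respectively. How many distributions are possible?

By stars and bars, unrestricted non-negative solutions to x_1+…+x_3 = 14 number C(14+2,2) = 120.
Subtract solutions that violate a single cap (substitute x_i' = x_i − (cap_i+1)): x_1 ≥ 9 gives C(7,2) = 21; x_2 ≥ 8 gives C(8,2) = 28; x_3 ≥ 8 gives C(8,2) = 28. Together 77.
No two caps can be exceeded simultaneously, so the pair terms are all 0.
By inclusion–exclusion the count is 120 − 77 + 0 = 43.

43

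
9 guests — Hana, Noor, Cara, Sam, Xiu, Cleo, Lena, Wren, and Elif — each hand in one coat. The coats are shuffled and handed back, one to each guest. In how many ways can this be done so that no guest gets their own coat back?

Count assignments avoiding every fixed point. For any j of the 9 guests fixed to their own coat, the other 9−j can be arranged in (9−j)! ways.
By inclusion–exclusion this is Σ_{j=0}^{9} (−1)^j C(9,j)·(9−j)!.
Computing: 362880 − 362880 + 181440 − 60480 + 15120 − 3024 + 504 − 72 + 9 − 1 = 133496.

133496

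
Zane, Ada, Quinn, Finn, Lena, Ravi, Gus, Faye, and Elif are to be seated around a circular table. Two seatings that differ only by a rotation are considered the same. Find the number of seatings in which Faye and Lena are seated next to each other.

10080

Glue Faye and Lena into a block (2 internal orders). Seating 8 units around a circle gives (7)! arrangements.
So 2 × (7)! = 2 × 5040 = 10080.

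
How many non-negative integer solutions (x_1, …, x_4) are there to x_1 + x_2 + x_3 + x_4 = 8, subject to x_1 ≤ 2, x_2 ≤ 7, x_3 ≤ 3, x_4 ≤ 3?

47

Ignoring the caps, the number of non-negative solutions to x_1+…+x_4 = 8 is C(11,3) = 165.
Subtract solutions that violate a single cap (substitute x_i' = x_i − (cap_i+1)): x_1 ≥ 3 gives C(8,3) = 56; x_2 ≥ 8 gives C(3,3) = 1; x_3 ≥ 4 gives C(7,3) = 35; x_4 ≥ 4 gives C(7,3) = 35. Together 127.
Add back pairs where two caps are both exceeded: 0 + 4 + 4 + 0 + 0 + 1 = 9.
By inclusion–exclusion the count is 165 − 127 + 9 = 47.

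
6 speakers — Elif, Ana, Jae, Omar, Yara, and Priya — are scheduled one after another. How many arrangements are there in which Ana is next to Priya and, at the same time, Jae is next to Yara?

96

Treat {Ana,Priya} as one block (2 orders) and {Jae,Yara} as another (2 orders).
That leaves 4 units to arrange: 2 × 2 × 4! = 4 × 24 = 96.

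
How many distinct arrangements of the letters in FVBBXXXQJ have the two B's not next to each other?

There are 9!/(3!·2!) = 30240 arrangements of FVBBXXXQJ in total.
Arrangements with the B's together: treat BB as one letter, giving (8)!/(3!) = 6720.
Hence 30240 − 6720 = 23520.

23520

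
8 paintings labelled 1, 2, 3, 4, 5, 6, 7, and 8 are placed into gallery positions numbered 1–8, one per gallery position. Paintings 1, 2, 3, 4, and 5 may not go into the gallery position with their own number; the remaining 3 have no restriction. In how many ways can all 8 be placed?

21234

Let Aᵢ (for 1 ≤ i ≤ 5) be the placements that put painting i in its forbidden gallery position. Any j of these fix j positions, leaving (8−j)! ways to fill the rest, and there are C(5,j) ways to pick which j.
By inclusion–exclusion, the number of valid placements is Σ_{j=0}^{5} (−1)^j C(5,j)·(8−j)!.
Computing: 40320 − 25200 + 7200 − 1200 + 120 − 6 = 21234.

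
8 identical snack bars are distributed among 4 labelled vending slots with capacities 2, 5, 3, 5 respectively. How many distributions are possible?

58

By stars and bars, unrestricted non-negative solutions to x_1+…+x_4 = 8 number C(8+3,3) = 165.
Subtract solutions that violate a single cap (substitute x_i' = x_i − (cap_i+1)): x_1 ≥ 3 gives C(8,3) = 56; x_2 ≥ 6 gives C(5,3) = 10; x_3 ≥ 4 gives C(7,3) = 35; x_4 ≥ 6 gives C(5,3) = 10. Together 111.
Add back pairs where two caps are both exceeded: 0 + 4 + 0 + 0 + 0 + 0 = 4.
By inclusion–exclusion the count is 165 − 111 + 4 = 58.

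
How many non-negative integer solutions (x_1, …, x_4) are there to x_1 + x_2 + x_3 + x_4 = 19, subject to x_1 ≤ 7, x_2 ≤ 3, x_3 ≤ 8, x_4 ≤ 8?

100

Without the upper bounds there are C(22,3) = 1540 ways to split 19 among 4 variables.
Subtract solutions that violate a single cap (substitute x_i' = x_i − (cap_i+1)): x_1 ≥ 8 gives C(14,3) = 364; x_2 ≥ 4 gives C(18,3) = 816; x_3 ≥ 9 gives C(13,3) = 286; x_4 ≥ 9 gives C(13,3) = 286. Together 1752.
Add back pairs where two caps are both exceeded: 120 + 10 + 10 + 84 + 84 + 4 = 312.
By inclusion–exclusion the count is 1540 − 1752 + 312 = 100.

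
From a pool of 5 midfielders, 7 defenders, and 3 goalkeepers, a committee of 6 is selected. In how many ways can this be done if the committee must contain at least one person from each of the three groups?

3850

Unrestricted: C(15,6) = 5005 ways to pick any 6 of the 15.
Subtract selections that omit an entire group: no midfielders → C(10,6) = 210; no defenders → C(8,6) = 28; no goalkeepers → C(12,6) = 924.
Add back selections omitting two groups (i.e. drawn from a single group): C(5,6) + C(7,6) + C(3,6) = 7.
By inclusion–exclusion: 5005 − 1162 + 7 = 3850.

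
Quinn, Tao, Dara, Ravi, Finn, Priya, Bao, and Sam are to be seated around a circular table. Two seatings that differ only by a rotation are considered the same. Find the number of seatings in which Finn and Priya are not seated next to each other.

3600

Without the restriction there are (7)! = 5040 seatings.
Seatings with Finn beside Priya: treat them as a block with 2 internal orders, giving 2 × (6)! = 1440.
Subtracting, 5040 − 1440 = 3600.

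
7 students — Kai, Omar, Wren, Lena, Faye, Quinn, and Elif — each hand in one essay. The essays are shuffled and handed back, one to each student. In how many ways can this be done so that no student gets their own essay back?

Let Aᵢ be the assignments in which student i gets their own essay. We want the size of the complement of A₁∪…∪A_7.
By inclusion–exclusion this is Σ_{j=0}^{7} (−1)^j C(7,j)·(7−j)!.
Computing: 5040 − 5040 + 2520 − 840 + 210 − 42 + 7 − 1 = 1854.

1854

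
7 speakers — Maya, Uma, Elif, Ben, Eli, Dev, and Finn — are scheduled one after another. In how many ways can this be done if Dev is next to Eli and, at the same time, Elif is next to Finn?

Treat {Dev,Eli} as one block (2 orders) and {Elif,Finn} as another (2 orders).
That leaves 5 units to arrange: 2 × 2 × 5! = 4 × 120 = 480.

480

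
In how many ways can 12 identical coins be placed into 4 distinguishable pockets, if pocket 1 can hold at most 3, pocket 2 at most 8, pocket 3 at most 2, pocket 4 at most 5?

Without the upper bounds there are C(15,3) = 455 ways to split 12 among 4 pockets.
Subtract solutions that violate a single cap (substitute x_i' = x_i − (cap_i+1)): x_1 ≥ 4 gives C(11,3) = 165; x_2 ≥ 9 gives C(6,3) = 20; x_3 ≥ 3 gives C(12,3) = 220; x_4 ≥ 6 gives C(9,3) = 84. Together 489.
Add back pairs where two caps are both exceeded: 0 + 56 + 10 + 1 + 0 + 20 = 87.
By inclusion–exclusion the count is 455 − 489 + 87 = 53.

53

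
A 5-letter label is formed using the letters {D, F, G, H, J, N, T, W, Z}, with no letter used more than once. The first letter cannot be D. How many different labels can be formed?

13440

The first letter has 9−1 = 8 choices (anything except D).
The remaining 4 letters are filled from the other 8 symbols without repetition: 8 × 7 × 6 × 5 = 1680.
Total: 8 × 1680 = 13440.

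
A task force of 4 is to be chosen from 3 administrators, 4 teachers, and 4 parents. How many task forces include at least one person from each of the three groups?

Total 4-person selections from all 11: C(11,4) = 330.
Selections missing a whole group: no administrators → C(8,4) = 70; no teachers → C(7,4) = 35; no parents → C(7,4) = 35.
Add back selections omitting two groups (i.e. drawn from a single group): C(3,4) + C(4,4) + C(4,4) = 2.
By inclusion–exclusion: 330 − 140 + 2 = 192.

192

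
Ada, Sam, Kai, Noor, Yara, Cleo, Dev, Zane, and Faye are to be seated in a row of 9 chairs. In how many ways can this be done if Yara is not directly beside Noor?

282240

There are 9! = 362880 arrangements in all. If Yara and Noor are adjacent, merging them into one block gives 2·(8)! = 80640 arrangements.
Complementary counting: 362880 − 80640 = 282240.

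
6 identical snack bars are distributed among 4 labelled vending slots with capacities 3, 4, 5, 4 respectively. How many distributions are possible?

65

Ignoring the caps, the number of non-negative solutions to x_1+…+x_4 = 6 is C(9,3) = 84.
Subtract solutions that violate a single cap (substitute x_i' = x_i − (cap_i+1)): x_1 ≥ 4 gives C(5,3) = 10; x_2 ≥ 5 gives C(4,3) = 4; x_3 ≥ 6 gives C(3,3) = 1; x_4 ≥ 5 gives C(4,3) = 4. Together 19.
No two caps can be exceeded simultaneously, so the pair terms are all 0.
By inclusion–exclusion the count is 84 − 19 + 0 = 65.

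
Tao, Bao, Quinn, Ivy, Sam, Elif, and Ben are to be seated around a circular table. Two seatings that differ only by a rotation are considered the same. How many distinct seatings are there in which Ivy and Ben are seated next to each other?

Glue Ivy and Ben into a block (2 internal orders). Seating 6 units around a circle gives (5)! arrangements.
So 2 × (5)! = 2 × 120 = 240.

240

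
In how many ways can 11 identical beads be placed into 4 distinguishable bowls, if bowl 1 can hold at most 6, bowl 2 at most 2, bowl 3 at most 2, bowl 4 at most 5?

By stars and bars, unrestricted non-negative solutions to x_1+…+x_4 = 11 number C(11+3,3) = 364.
Subtract solutions that violate a single cap (substitute x_i' = x_i − (cap_i+1)): x_1 ≥ 7 gives C(7,3) = 35; x_2 ≥ 3 gives C(11,3) = 165; x_3 ≥ 3 gives C(11,3) = 165; x_4 ≥ 6 gives C(8,3) = 56. Together 421.
Add back pairs where two caps are both exceeded: 4 + 4 + 0 + 56 + 10 + 10 = 84.
By inclusion–exclusion the count is 364 − 421 + 84 = 27.

27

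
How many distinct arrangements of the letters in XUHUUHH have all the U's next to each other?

20

Treat the 3 copies of U as a single block. The multiset to arrange is then {UUU, H, H, H, X}, 5 items in all.
That gives (5)!/(3!) = 20 arrangements.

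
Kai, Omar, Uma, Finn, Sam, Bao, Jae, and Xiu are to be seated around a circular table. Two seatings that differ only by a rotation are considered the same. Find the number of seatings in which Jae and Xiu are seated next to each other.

Treat {Jae, Xiu} as one unit (2 internal orders) and seat the resulting 7 units around the table: (6)! circular arrangements.
So 2 × (6)! = 2 × 720 = 1440.

1440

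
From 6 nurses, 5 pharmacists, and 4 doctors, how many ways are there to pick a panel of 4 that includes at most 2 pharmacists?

1260

Split by how many pharmacists are chosen (0 through 2).
Sum: C(5,0)·C(10,4) + C(5,1)·C(10,3) + C(5,2)·C(10,2) = 210 + 600 + 450 = 1260.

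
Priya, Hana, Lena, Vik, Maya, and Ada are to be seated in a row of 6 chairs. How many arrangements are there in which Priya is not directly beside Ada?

There are 6! = 720 arrangements in all. If Priya and Ada are adjacent, merging them into one block gives 2·(5)! = 240 arrangements.
So 720 − 240 = 480 arrangements keep them apart.

480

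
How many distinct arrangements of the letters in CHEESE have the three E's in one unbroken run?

24

Treat the 3 copies of E as a single block. The multiset to arrange is then {EEE, C, H, S}, 4 items in all.
All 4 items are distinct, so there are (4)! = 24 arrangements.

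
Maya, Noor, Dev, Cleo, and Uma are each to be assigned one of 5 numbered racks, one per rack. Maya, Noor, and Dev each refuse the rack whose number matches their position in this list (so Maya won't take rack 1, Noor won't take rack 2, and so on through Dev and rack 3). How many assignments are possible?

Let Aᵢ (for i ∈ {1, 2, 3}) be the placements that put person i in their forbidden rack. Any j of these fix j positions, leaving (5−j)! ways to fill the rest, and there are C(3,j) ways to pick which j.
By inclusion–exclusion, the number of valid placements is Σ_{j=0}^{3} (−1)^j C(3,j)·(5−j)!.
Computing: 120 − 72 + 18 − 2 = 64.

64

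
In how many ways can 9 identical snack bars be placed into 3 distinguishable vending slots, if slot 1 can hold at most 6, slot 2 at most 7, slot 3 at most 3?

By stars and bars, unrestricted non-negative solutions to x_1+…+x_3 = 9 number C(9+2,2) = 55.
Subtract solutions that violate a single cap (substitute x_i' = x_i − (cap_i+1)): x_1 ≥ 7 gives C(4,2) = 6; x_2 ≥ 8 gives C(3,2) = 3; x_3 ≥ 4 gives C(7,2) = 21. Together 30.
No two caps can be exceeded simultaneously, so the pair terms are all 0.
By inclusion–exclusion the count is 55 − 30 + 0 = 25.

25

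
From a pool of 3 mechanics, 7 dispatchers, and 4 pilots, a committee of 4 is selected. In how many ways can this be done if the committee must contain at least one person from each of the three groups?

462

Unrestricted: C(14,4) = 1001 ways to pick any 4 of the 14.
Subtract selections that omit an entire group: no mechanics → C(11,4) = 330; no dispatchers → C(7,4) = 35; no pilots → C(10,4) = 210.
Add back selections omitting two groups (i.e. drawn from a single group): C(3,4) + C(7,4) + C(4,4) = 36.
By inclusion–exclusion: 1001 − 575 + 36 = 462.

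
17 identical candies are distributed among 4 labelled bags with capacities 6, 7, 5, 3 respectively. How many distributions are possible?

34

Without the upper bounds there are C(20,3) = 1140 ways to split 17 among 4 bags.
Subtract solutions that violate a single cap (substitute x_i' = x_i − (cap_i+1)): x_1 ≥ 7 gives C(13,3) = 286; x_2 ≥ 8 gives C(12,3) = 220; x_3 ≥ 6 gives C(14,3) = 364; x_4 ≥ 4 gives C(16,3) = 560. Together 1430.
Add back pairs where two caps are both exceeded: 10 + 35 + 84 + 20 + 56 + 120 = 325.
Subtract triples: 0 + 0 + 1 + 0 = 1.
By inclusion–exclusion the count is 1140 − 1430 + 325 − 1 = 34.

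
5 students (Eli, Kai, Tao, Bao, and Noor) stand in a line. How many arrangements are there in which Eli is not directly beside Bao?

Of the 5! = 120 arrangements, those with Eli and Bao adjacent number 2 × 4! = 48 (treat the pair as a block with 2 internal orders).
So 120 − 48 = 72 arrangements keep them apart.

72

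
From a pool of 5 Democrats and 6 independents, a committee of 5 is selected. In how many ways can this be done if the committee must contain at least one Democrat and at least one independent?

With no constraint there are C(11,5) = 462 possible selections.
Selections missing a whole group: no Democrats → C(6,5) = 6; no independents → C(5,5) = 1.
Both groups omitted at once is impossible, so 462 − 7 = 455.

455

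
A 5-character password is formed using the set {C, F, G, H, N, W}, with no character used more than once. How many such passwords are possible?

This is a permutation of 5 out of 6: P(6,5) = 6!/1!.
That product is 6 × 5 × 4 × 3 × 2 = 720.

720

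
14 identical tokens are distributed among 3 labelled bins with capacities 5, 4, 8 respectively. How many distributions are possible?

Ignoring the caps, the number of non-negative solutions to x_1+…+x_3 = 14 is C(16,2) = 120.
Subtract solutions that violate a single cap (substitute x_i' = x_i − (cap_i+1)): x_1 ≥ 6 gives C(10,2) = 45; x_2 ≥ 5 gives C(11,2) = 55; x_3 ≥ 9 gives C(7,2) = 21. Together 121.
Add back pairs where two caps are both exceeded: 10 + 0 + 1 = 11.
By inclusion–exclusion the count is 120 − 121 + 11 = 10.

10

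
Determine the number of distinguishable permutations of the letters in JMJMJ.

10

JMJMJ has 5 letters with J appearing 3 times and M appearing twice.
The number of distinct arrangements is 5!/(3!·2!) = 120/12 = 10.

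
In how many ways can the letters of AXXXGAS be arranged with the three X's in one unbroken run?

60

Treat the 3 copies of X as a single block. The multiset to arrange is then {XXX, A, A, G, S}, 5 items in all.
That gives (5)!/(2!) = 60 arrangements.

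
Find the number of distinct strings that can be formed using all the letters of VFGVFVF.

140

VFGVFVF has 7 letters with F appearing 3 times and V appearing 3 times.
So there are 7! / (3!·3!) = 140 distinguishable arrangements.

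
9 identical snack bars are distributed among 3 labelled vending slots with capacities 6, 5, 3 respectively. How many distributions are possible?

18

Without the upper bounds there are C(11,2) = 55 ways to split 9 among 3 vending slots.
Subtract solutions that violate a single cap (substitute x_i' = x_i − (cap_i+1)): x_1 ≥ 7 gives C(4,2) = 6; x_2 ≥ 6 gives C(5,2) = 10; x_3 ≥ 4 gives C(7,2) = 21. Together 37.
No two caps can be exceeded simultaneously, so the pair terms are all 0.
By inclusion–exclusion the count is 55 − 37 + 0 = 18.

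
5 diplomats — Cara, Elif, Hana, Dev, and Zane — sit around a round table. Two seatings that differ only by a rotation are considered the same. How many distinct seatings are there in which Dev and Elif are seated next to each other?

12

Glue Dev and Elif into a block (2 internal orders). Seating 4 units around a circle gives (3)! arrangements.
So 2 × (3)! = 2 × 6 = 12.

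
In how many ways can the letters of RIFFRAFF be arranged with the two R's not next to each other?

630

Total arrangements of RIFFRAFF: 8!/(4!·2!) = 840.
If the two R's are adjacent, glue them into one block, leaving 7 items to arrange: (7)!/(4!) = 210 ways.
Hence 840 − 210 = 630.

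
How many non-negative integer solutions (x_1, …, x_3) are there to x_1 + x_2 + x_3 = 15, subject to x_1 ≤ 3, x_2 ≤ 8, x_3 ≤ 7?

Ignoring the caps, the number of non-negative solutions to x_1+…+x_3 = 15 is C(17,2) = 136.
Subtract solutions that violate a single cap (substitute x_i' = x_i − (cap_i+1)): x_1 ≥ 4 gives C(13,2) = 78; x_2 ≥ 9 gives C(8,2) = 28; x_3 ≥ 8 gives C(9,2) = 36. Together 142.
Add back pairs where two caps are both exceeded: 6 + 10 + 0 = 16.
By inclusion–exclusion the count is 136 − 142 + 16 = 10.

10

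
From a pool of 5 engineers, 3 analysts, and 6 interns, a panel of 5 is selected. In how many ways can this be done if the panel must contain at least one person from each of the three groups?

1365

Total 5-person selections from all 14: C(14,5) = 2002.
Selections missing a whole group: no engineers → C(9,5) = 126; no analysts → C(11,5) = 462; no interns → C(8,5) = 56.
Add back selections omitting two groups (i.e. drawn from a single group): C(5,5) + C(3,5) + C(6,5) = 7.
By inclusion–exclusion: 2002 − 644 + 7 = 1365.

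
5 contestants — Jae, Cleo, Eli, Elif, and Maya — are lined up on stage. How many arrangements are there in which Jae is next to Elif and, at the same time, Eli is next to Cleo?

Treat {Jae,Elif} as one block (2 orders) and {Eli,Cleo} as another (2 orders).
That leaves 3 units to arrange: 2 × 2 × 3! = 4 × 6 = 24.

24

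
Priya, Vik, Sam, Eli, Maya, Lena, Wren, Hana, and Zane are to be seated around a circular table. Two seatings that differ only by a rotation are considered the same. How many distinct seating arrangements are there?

Around a circle, 9 distinct people have 9!/9 = (8)! = 40320 rotationally distinct seatings.

40320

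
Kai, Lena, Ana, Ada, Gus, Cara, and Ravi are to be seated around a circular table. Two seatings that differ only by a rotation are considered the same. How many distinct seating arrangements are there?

720

Seat Kai anywhere (absorbing the rotational symmetry), then permute the other 6: (6)! = 720.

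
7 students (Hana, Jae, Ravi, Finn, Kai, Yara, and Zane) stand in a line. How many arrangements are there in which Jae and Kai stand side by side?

Place the 5 others and the Jae-Kai pair as 6 objects in a line; the pair has 2 internal arrangements.
So the count is 2·(6)! = 1440.

1440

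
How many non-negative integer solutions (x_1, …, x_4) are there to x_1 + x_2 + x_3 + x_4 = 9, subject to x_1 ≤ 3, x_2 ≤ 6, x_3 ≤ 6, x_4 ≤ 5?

124

By stars and bars, unrestricted non-negative solutions to x_1+…+x_4 = 9 number C(9+3,3) = 220.
Subtract solutions that violate a single cap (substitute x_i' = x_i − (cap_i+1)): x_1 ≥ 4 gives C(8,3) = 56; x_2 ≥ 7 gives C(5,3) = 10; x_3 ≥ 7 gives C(5,3) = 10; x_4 ≥ 6 gives C(6,3) = 20. Together 96.
No two caps can be exceeded simultaneously, so the pair terms are all 0.
By inclusion–exclusion the count is 220 − 96 + 0 = 124.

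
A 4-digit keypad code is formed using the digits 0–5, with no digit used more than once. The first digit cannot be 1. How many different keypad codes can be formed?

The first digit has 6−1 = 5 choices (anything except 1).
The remaining 3 digits are filled from the other 5 symbols without repetition: 5 × 4 × 3 = 60.
Total: 5 × 60 = 300.

300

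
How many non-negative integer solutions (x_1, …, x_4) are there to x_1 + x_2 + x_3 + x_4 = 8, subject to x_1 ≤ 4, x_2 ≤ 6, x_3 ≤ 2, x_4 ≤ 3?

Without the upper bounds there are C(11,3) = 165 ways to split 8 among 4 variables.
Subtract solutions that violate a single cap (substitute x_i' = x_i − (cap_i+1)): x_1 ≥ 5 gives C(6,3) = 20; x_2 ≥ 7 gives C(4,3) = 4; x_3 ≥ 3 gives C(8,3) = 56; x_4 ≥ 4 gives C(7,3) = 35. Together 115.
Add back pairs where two caps are both exceeded: 0 + 1 + 0 + 0 + 0 + 4 = 5.
By inclusion–exclusion the count is 165 − 115 + 5 = 55.

55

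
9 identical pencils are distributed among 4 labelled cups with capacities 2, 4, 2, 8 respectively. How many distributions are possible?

44

Ignoring the caps, the number of non-negative solutions to x_1+…+x_4 = 9 is C(12,3) = 220.
Subtract solutions that violate a single cap (substitute x_i' = x_i − (cap_i+1)): x_1 ≥ 3 gives C(9,3) = 84; x_2 ≥ 5 gives C(7,3) = 35; x_3 ≥ 3 gives C(9,3) = 84; x_4 ≥ 9 gives C(3,3) = 1. Together 204.
Add back pairs where two caps are both exceeded: 4 + 20 + 0 + 4 + 0 + 0 = 28.
By inclusion–exclusion the count is 220 − 204 + 28 = 44.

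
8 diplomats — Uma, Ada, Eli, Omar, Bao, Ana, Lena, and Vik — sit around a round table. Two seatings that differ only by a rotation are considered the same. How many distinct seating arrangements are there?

5040

Seat Uma anywhere (absorbing the rotational symmetry), then permute the other 7: (7)! = 5040.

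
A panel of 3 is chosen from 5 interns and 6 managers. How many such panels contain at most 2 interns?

155

Split by how many interns are chosen (0 through 2).
Sum: C(5,0)·C(6,3) + C(5,1)·C(6,2) + C(5,2)·C(6,1) = 20 + 75 + 60 = 155.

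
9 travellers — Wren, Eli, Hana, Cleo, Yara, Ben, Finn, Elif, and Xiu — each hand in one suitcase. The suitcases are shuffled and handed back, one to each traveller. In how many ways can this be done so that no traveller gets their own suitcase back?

133496

Count assignments avoiding every fixed point. For any j of the 9 travellers fixed to their own suitcase, the other 9−j can be arranged in (9−j)! ways.
By inclusion–exclusion this is Σ_{j=0}^{9} (−1)^j C(9,j)·(9−j)!.
Computing: 362880 − 362880 + 181440 − 60480 + 15120 − 3024 + 504 − 72 + 9 − 1 = 133496.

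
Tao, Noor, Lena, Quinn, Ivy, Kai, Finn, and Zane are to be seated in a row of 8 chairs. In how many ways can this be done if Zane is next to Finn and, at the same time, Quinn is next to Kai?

Treat {Zane,Finn} as one block (2 orders) and {Quinn,Kai} as another (2 orders).
That leaves 6 units to arrange: 2 × 2 × 6! = 4 × 720 = 2880.

2880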